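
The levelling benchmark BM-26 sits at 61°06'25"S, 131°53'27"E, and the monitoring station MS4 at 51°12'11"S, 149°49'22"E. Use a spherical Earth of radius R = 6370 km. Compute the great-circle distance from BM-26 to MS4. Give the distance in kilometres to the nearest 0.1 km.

1554.0 km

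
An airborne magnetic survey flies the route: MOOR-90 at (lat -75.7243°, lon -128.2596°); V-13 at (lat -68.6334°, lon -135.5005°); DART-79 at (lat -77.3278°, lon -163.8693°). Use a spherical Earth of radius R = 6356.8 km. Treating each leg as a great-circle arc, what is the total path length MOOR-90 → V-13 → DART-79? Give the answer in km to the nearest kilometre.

MOOR-90→V-13: c = 0.129434 rad, d = 822.79 km
V-13→DART-79: c = 0.205739 rad, d = 1307.84 km
Total = 822.79 + 1307.84 = 2130.63 km

2131 km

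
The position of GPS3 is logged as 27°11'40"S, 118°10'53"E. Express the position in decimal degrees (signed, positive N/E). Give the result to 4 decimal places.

lat: 27.1944° S → -27.1944°
lon: 118.1814° E → +118.1814°

-27.1944°, +118.1814°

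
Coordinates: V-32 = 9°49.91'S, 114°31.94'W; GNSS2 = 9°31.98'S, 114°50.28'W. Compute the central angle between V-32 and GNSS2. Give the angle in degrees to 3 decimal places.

V-32: φ = -9.83183°, λ = -114.53233°
GNSS2: φ = -9.53300°, λ = -114.83800°
Δφ = 0.2988°,  Δλ = -0.3057°
a = sin²(Δφ/2) + cos φ₁ cos φ₂ sin²(Δλ/2) = 0.000014
c = 2·arcsin(√a) = 0.007407 rad = 0.4244°

0.424°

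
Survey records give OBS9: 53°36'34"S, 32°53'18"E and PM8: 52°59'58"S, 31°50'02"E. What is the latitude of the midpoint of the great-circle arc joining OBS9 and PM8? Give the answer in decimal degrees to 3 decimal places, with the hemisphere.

OBS9: φ = -53.60944°, λ = +32.88833°
PM8: φ = -52.99944°, λ = +31.83389°
Bx = cos φ₂ cos Δλ = 0.601721,  By = cos φ₂ sin Δλ = -0.011075
φₘ = atan2(sin φ₁ + sin φ₂, √((cos φ₁ + Bx)² + By²)) = -53.30561°
λₘ = λ₁ + atan2(By, cos φ₁ + Bx) = 32.35735°

53.306°S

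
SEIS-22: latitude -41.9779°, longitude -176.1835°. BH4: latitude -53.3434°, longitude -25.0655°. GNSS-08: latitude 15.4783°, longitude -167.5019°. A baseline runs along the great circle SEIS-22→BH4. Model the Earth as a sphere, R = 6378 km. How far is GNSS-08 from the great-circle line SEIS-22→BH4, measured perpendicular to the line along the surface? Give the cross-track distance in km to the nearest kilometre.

2505 km

δ₁₃ = central angle SEIS-22→GNSS-08 = 1.012508 rad  (haversine)
θ₁₃ = bearing SEIS-22→GNSS-08 = 9.876°,  θ₁₂ = bearing SEIS-22→BH4 = 163.048°
dₓₜ = R·arcsin(sin δ₁₃ · sin(θ₁₃ − θ₁₂)) = 6378·arcsin(0.84816·sin(-153.172°)) = -2505.333 km
|dₓₜ| = 2505.333 km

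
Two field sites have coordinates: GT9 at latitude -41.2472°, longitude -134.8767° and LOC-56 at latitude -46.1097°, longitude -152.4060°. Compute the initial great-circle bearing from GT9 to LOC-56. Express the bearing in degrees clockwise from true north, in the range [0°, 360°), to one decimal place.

243.1°

Δλ = -17.5293°
y = sin Δλ · cos φ₂ = -0.208811
x = cos φ₁ sin φ₂ − sin φ₁ cos φ₂ cos Δλ = -0.105990
θ = atan2(y, x) = -116.9119° → 243.0881° (mod 360°)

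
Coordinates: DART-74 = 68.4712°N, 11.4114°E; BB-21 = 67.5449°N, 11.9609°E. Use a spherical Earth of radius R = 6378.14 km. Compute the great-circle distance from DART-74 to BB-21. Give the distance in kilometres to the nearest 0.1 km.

105.6 km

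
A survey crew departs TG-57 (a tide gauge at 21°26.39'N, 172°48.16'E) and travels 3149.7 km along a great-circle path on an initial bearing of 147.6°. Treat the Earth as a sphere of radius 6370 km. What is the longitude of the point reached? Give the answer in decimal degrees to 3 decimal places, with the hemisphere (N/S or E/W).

172.447°W

TG-57: φ = +21.43983°, λ = +172.80267°
δ = d/R = 3149.7/6370 = 0.494458 rad
φ₂ = arcsin(sin φ₁ cos δ + cos φ₁ sin δ cos θ)
   = arcsin(0.36552·0.88023 + 0.93080·0.47455·-0.84433) = -2.93541°
λ₂ = λ₁ + atan2(sin θ sin δ cos φ₁, cos δ − sin φ₁ sin φ₂) = -172.44666°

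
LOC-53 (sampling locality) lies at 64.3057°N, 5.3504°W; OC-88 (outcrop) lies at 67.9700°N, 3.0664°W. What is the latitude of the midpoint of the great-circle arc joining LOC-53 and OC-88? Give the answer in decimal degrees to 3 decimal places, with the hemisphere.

Bx = cos φ₂ cos Δλ = 0.374794,  By = cos φ₂ sin Δλ = 0.014948
φₘ = atan2(sin φ₁ + sin φ₂, √((cos φ₁ + Bx)² + By²)) = 66.14204°
λₘ = λ₁ + atan2(By, cos φ₁ + Bx) = -4.29099°

66.142°N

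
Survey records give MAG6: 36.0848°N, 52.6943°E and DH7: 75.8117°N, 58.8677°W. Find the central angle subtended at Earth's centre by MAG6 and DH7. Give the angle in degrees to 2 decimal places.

Δφ = 39.7269°,  Δλ = -111.5620°
a = sin²(Δφ/2) + cos φ₁ cos φ₂ sin²(Δλ/2) = 0.250891
c = 2·arcsin(√a) = 1.049254 rad = 60.1178°

60.12°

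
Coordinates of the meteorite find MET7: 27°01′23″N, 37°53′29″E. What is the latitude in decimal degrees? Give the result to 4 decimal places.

27.0231°N

27° + 1′/60 + 23″/3600 = 27 + 0.01667 + 0.00639 = 27.0231°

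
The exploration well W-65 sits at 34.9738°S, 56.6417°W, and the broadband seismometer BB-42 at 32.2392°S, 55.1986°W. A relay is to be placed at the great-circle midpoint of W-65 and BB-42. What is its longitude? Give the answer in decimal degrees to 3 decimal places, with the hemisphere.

Bx = cos φ₂ cos Δλ = 0.845560,  By = cos φ₂ sin Δλ = 0.021301
φₘ = atan2(sin φ₁ + sin φ₂, √((cos φ₁ + Bx)² + By²)) = -33.60859°
λₘ = λ₁ + atan2(By, cos φ₁ + Bx) = -55.90870°

55.909°W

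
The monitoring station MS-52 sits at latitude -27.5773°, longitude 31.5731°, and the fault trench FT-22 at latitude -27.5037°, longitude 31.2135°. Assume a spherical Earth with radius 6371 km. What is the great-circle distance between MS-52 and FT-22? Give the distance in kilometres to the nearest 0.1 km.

Δφ = 0.0736°,  Δλ = -0.3596°
a = sin²(Δφ/2) + cos φ₁ cos φ₂ sin²(Δλ/2) = 0.000008
c = 2·arcsin(√a) = 0.005711 rad = 0.3272°
d = R·c = 6371 × 0.005711 = 36.4 km

36.4 km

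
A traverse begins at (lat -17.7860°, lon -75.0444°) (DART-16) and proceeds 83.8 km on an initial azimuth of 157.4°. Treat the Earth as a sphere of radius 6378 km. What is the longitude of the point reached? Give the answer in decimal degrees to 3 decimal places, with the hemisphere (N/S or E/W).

δ = d/R = 83.8/6378 = 0.013139 rad
φ₂ = arcsin(sin φ₁ cos δ + cos φ₁ sin δ cos θ)
   = arcsin(-0.30546·0.99991 + 0.95220·0.01314·-0.92321) = -18.48076°
λ₂ = λ₁ + atan2(sin θ sin δ cos φ₁, cos δ − sin φ₁ sin φ₂) = -74.73938°

74.739°W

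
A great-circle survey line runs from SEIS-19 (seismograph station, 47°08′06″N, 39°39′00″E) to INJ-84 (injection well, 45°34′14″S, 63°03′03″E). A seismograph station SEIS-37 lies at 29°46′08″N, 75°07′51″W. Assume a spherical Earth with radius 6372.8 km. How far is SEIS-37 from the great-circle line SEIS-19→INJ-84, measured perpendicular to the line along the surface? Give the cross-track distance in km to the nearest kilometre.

SEIS-19: φ = +47.13500°, λ = +39.65000°
INJ-84: φ = -45.57056°, λ = +63.05083°
SEIS-37: φ = +29.76889°, λ = -75.13083°
δ₁₃ = central angle SEIS-19→SEIS-37 = 1.454123 rad  (haversine)
θ₁₃ = bearing SEIS-19→SEIS-37 = 307.486°,  θ₁₂ = bearing SEIS-19→INJ-84 = 163.795°
dₓₜ = R·arcsin(sin δ₁₃ · sin(θ₁₃ − θ₁₂)) = 6372.8·arcsin(0.99320·sin(143.691°)) = 4006.755 km
|dₓₜ| = 4006.755 km

4007 km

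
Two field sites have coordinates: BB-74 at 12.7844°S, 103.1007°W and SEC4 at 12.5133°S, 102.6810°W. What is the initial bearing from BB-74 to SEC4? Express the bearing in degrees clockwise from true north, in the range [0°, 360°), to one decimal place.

56.5°

Δλ = 0.4197°
y = sin Δλ · cos φ₂ = 0.007151
x = cos φ₁ sin φ₂ − sin φ₁ cos φ₂ cos Δλ = 0.004726
θ = atan2(y, x) = 56.5414° → 56.5414° (mod 360°)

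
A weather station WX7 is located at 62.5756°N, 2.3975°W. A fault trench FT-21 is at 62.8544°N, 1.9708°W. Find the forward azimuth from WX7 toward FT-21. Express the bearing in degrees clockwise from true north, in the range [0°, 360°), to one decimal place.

Δλ = 0.4267°
y = sin Δλ · cos φ₂ = 0.003398
x = cos φ₁ sin φ₂ − sin φ₁ cos φ₂ cos Δλ = 0.004877
θ = atan2(y, x) = 34.8641° → 34.8641° (mod 360°)

34.9°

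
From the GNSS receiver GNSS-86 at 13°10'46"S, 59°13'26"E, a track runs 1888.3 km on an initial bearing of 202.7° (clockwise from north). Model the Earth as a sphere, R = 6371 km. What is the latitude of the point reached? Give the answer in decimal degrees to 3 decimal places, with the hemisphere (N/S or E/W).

28.712°S

GNSS-86: φ = -13.17944°, λ = +59.22389°
δ = d/R = 1888.3/6371 = 0.296390 rad
φ₂ = arcsin(sin φ₁ cos δ + cos φ₁ sin δ cos θ)
   = arcsin(-0.22800·0.95640 + 0.97366·0.29207·-0.92254) = -28.71207°
λ₂ = λ₁ + atan2(sin θ sin δ cos φ₁, cos δ − sin φ₁ sin φ₂) = 51.84024°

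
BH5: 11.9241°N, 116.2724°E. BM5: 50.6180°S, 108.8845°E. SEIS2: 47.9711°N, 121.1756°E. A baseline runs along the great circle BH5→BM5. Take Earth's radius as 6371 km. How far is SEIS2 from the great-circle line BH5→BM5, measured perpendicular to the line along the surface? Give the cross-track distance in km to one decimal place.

δ₁₃ = central angle BH5→SEIS2 = 0.633201 rad  (haversine)
θ₁₃ = bearing BH5→SEIS2 = 5.550°,  θ₁₂ = bearing BH5→BM5 = 185.260°
dₓₜ = R·arcsin(sin δ₁₃ · sin(θ₁₃ − θ₁₂)) = 6371·arcsin(0.59173·sin(-179.710°)) = -19.077 km
|dₓₜ| = 19.077 km

19.1 km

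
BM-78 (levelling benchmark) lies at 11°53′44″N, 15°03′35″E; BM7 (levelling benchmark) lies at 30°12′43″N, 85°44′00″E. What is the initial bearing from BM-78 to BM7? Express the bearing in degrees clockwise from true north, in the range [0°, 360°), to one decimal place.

62.0°

BM-78: φ = +11.89556°, λ = +15.05972°
BM7: φ = +30.21194°, λ = +85.73333°
Δλ = 70.6736°
y = sin Δλ · cos φ₂ = 0.815473
x = cos φ₁ sin φ₂ − sin φ₁ cos φ₂ cos Δλ = 0.433442
θ = atan2(y, x) = 62.0084° → 62.0084° (mod 360°)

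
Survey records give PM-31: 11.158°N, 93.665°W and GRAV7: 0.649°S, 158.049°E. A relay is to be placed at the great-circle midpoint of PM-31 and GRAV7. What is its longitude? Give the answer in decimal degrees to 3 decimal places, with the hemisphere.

148.562°W

Bx = cos φ₂ cos Δλ = -0.313740,  By = cos φ₂ sin Δλ = -0.949441
φₘ = atan2(sin φ₁ + sin φ₂, √((cos φ₁ + Bx)² + By²)) = 8.92197°
λₘ = λ₁ + atan2(By, cos φ₁ + Bx) = -148.56183°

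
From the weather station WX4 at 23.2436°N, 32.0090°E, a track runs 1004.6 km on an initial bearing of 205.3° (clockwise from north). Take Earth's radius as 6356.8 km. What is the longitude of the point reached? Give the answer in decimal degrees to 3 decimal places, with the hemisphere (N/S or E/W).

28.016°E

δ = d/R = 1004.6/6356.8 = 0.158035 rad
φ₂ = arcsin(sin φ₁ cos δ + cos φ₁ sin δ cos θ)
   = arcsin(0.39464·0.98754 + 0.91884·0.15738·-0.90408) = 15.01006°
λ₂ = λ₁ + atan2(sin θ sin δ cos φ₁, cos δ − sin φ₁ sin φ₂) = 28.01610°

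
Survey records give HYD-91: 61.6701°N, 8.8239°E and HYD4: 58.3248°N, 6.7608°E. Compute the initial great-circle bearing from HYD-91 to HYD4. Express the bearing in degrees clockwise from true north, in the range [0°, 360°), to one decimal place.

Δλ = -2.0631°
y = sin Δλ · cos φ₂ = -0.018904
x = cos φ₁ sin φ₂ − sin φ₁ cos φ₂ cos Δλ = -0.058054
θ = atan2(y, x) = -161.9634° → 198.0366° (mod 360°)

198.0°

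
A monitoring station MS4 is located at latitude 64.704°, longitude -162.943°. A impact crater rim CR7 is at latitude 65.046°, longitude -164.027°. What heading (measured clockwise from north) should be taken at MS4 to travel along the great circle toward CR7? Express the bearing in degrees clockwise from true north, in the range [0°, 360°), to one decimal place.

307.1°

Δλ = -1.0840°
y = sin Δλ · cos φ₂ = -0.007981
x = cos φ₁ sin φ₂ − sin φ₁ cos φ₂ cos Δλ = 0.006037
θ = atan2(y, x) = -52.8957° → 307.1043° (mod 360°)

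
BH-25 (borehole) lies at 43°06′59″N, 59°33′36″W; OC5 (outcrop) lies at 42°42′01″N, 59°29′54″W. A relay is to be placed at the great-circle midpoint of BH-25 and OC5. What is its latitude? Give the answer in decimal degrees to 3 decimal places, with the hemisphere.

42.908°N

BH-25: φ = +43.11639°, λ = -59.56000°
OC5: φ = +42.70028°, λ = -59.49833°
Bx = cos φ₂ cos Δλ = 0.734911,  By = cos φ₂ sin Δλ = 0.000791
φₘ = atan2(sin φ₁ + sin φ₂, √((cos φ₁ + Bx)² + By²)) = 42.90834°
λₘ = λ₁ + atan2(By, cos φ₁ + Bx) = -59.52906°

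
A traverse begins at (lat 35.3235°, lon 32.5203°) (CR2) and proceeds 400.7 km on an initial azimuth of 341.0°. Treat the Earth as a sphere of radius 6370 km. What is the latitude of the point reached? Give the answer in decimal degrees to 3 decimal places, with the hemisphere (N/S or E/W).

38.722°N

δ = d/R = 400.7/6370 = 0.062904 rad
φ₂ = arcsin(sin φ₁ cos δ + cos φ₁ sin δ cos θ)
   = arcsin(0.57819·0.99802 + 0.81590·0.06286·0.94552) = 38.72214°
λ₂ = λ₁ + atan2(sin θ sin δ cos φ₁, cos δ − sin φ₁ sin φ₂) = 31.01713°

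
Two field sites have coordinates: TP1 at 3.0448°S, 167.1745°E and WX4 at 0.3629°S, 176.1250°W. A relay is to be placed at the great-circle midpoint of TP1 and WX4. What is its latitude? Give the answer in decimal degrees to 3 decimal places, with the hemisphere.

Bx = cos φ₂ cos Δλ = 0.957801,  By = cos φ₂ sin Δλ = 0.287363
φₘ = atan2(sin φ₁ + sin φ₂, √((cos φ₁ + Bx)² + By²)) = -1.72210°
λₘ = λ₁ + atan2(By, cos φ₁ + Bx) = 175.53061°

1.722°S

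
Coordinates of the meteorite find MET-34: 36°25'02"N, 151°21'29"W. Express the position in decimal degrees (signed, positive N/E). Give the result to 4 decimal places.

+36.4172°, -151.3581°

lat: 36.4172° N → +36.4172°
lon: 151.3581° W → -151.3581°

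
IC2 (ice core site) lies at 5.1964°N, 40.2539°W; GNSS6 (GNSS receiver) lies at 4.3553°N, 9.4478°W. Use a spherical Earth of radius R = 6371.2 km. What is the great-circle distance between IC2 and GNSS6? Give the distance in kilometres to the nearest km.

3415 km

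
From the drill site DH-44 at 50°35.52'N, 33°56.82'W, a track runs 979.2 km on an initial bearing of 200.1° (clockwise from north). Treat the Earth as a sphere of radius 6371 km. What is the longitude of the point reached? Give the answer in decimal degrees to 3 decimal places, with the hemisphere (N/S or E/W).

38.022°W

DH-44: φ = +50.59200°, λ = -33.94700°
δ = d/R = 979.2/6371 = 0.153696 rad
φ₂ = arcsin(sin φ₁ cos δ + cos φ₁ sin δ cos θ)
   = arcsin(0.77264·0.98821 + 0.63484·0.15309·-0.93909) = 42.24232°
λ₂ = λ₁ + atan2(sin θ sin δ cos φ₁, cos δ − sin φ₁ sin φ₂) = -38.02228°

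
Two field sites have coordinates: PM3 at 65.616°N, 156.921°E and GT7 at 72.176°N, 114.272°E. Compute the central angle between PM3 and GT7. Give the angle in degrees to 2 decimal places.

Δφ = 6.5600°,  Δλ = -42.6490°
a = sin²(Δφ/2) + cos φ₁ cos φ₂ sin²(Δλ/2) = 0.019985
c = 2·arcsin(√a) = 0.283687 rad = 16.2541°

16.25°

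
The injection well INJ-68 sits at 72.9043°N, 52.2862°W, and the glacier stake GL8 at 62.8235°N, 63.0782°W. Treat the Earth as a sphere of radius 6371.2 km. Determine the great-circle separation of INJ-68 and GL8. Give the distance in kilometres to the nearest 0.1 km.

1204.3 km

Δφ = -10.0808°,  Δλ = -10.7920°
a = sin²(Δφ/2) + cos φ₁ cos φ₂ sin²(Δλ/2) = 0.008906
c = 2·arcsin(√a) = 0.189029 rad = 10.8306°
d = R·c = 6371.2 × 0.189029 = 1204.3 km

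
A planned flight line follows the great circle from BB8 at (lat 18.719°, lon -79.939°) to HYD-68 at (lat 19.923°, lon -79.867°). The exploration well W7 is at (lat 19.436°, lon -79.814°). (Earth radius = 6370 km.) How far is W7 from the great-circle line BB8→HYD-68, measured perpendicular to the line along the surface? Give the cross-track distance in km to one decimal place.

δ₁₃ = central angle BB8→W7 = 0.012683 rad  (haversine)
θ₁₃ = bearing BB8→W7 = 9.336°,  θ₁₂ = bearing BB8→HYD-68 = 3.218°
dₓₜ = R·arcsin(sin δ₁₃ · sin(θ₁₃ − θ₁₂)) = 6370·arcsin(0.01268·sin(6.118°)) = 8.610 km
|dₓₜ| = 8.610 km

8.6 km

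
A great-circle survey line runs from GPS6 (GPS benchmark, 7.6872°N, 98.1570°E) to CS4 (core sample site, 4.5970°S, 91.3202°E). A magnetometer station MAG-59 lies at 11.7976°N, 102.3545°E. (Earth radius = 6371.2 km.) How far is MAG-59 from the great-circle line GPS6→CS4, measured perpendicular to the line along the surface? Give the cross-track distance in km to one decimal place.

δ₁₃ = central angle GPS6→MAG-59 = 0.101772 rad  (haversine)
θ₁₃ = bearing GPS6→MAG-59 = 44.848°,  θ₁₂ = bearing GPS6→CS4 = 209.258°
dₓₜ = R·arcsin(sin δ₁₃ · sin(θ₁₃ − θ₁₂)) = 6371.2·arcsin(0.10160·sin(-164.410°)) = -173.984 km
|dₓₜ| = 173.984 km

174.0 km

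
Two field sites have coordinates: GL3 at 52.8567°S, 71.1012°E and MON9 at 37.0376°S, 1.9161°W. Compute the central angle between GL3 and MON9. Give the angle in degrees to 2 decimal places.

Δφ = 15.8191°,  Δλ = -73.0173°
a = sin²(Δφ/2) + cos φ₁ cos φ₂ sin²(Δλ/2) = 0.189539
c = 2·arcsin(√a) = 0.900879 rad = 51.6166°

51.62°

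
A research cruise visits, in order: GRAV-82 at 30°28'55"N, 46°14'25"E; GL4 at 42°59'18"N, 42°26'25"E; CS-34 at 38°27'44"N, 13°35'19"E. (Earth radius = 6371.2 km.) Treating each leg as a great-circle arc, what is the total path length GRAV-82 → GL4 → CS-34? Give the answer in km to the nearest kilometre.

3901 km

GRAV-82: φ = +30.48194°, λ = +46.24028°
GL4: φ = +42.98833°, λ = +42.44028°
CS-34: φ = +38.46222°, λ = +13.58861°
GRAV-82→GL4: c = 0.224588 rad, d = 1430.90 km
GL4→CS-34: c = 0.387691 rad, d = 2470.06 km
Total = 1430.90 + 2470.06 = 3900.95 km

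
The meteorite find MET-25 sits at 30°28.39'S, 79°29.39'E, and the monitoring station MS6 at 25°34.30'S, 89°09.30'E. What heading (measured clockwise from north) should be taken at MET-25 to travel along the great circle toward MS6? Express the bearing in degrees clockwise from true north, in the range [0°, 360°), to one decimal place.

62.5°

MET-25: φ = -30.47317°, λ = +79.48983°
MS6: φ = -25.57167°, λ = +89.15500°
Δλ = 9.6652°
y = sin Δλ · cos φ₂ = 0.151445
x = cos φ₁ sin φ₂ − sin φ₁ cos φ₂ cos Δλ = 0.078950
θ = atan2(y, x) = 62.4665° → 62.4665° (mod 360°)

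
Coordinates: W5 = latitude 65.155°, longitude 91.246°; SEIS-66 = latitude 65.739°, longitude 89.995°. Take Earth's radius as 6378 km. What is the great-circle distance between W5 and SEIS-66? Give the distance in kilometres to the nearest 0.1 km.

Δφ = 0.5840°,  Δλ = -1.2510°
a = sin²(Δφ/2) + cos φ₁ cos φ₂ sin²(Δλ/2) = 0.000047
c = 2·arcsin(√a) = 0.013645 rad = 0.7818°
d = R·c = 6378 × 0.013645 = 87.0 km

87.0 km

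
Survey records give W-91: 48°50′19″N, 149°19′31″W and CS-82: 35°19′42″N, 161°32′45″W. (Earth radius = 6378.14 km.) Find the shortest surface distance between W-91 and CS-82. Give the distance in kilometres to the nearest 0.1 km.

W-91: φ = +48.83861°, λ = -149.32528°
CS-82: φ = +35.32833°, λ = -161.54583°
Δφ = -13.5103°,  Δλ = -12.2206°
a = sin²(Δφ/2) + cos φ₁ cos φ₂ sin²(Δλ/2) = 0.019920
c = 2·arcsin(√a) = 0.283222 rad = 16.2274°
d = R·c = 6378.14 × 0.283222 = 1806.4 km

1806.4 km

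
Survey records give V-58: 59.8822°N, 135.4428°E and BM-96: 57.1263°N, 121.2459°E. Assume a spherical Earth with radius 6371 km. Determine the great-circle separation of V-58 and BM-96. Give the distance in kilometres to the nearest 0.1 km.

Δφ = -2.7559°,  Δλ = -14.1969°
a = sin²(Δφ/2) + cos φ₁ cos φ₂ sin²(Δλ/2) = 0.004737
c = 2·arcsin(√a) = 0.137767 rad = 7.8934°
d = R·c = 6371 × 0.137767 = 877.7 km

877.7 km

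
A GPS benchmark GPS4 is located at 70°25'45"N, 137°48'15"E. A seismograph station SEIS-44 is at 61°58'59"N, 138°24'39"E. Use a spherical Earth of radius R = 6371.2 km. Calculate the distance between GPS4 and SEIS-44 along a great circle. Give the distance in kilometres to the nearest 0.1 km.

939.6 km

GPS4: φ = +70.42917°, λ = +137.80417°
SEIS-44: φ = +61.98306°, λ = +138.41083°
Δφ = -8.4461°,  Δλ = 0.6067°
a = sin²(Δφ/2) + cos φ₁ cos φ₂ sin²(Δλ/2) = 0.005427
c = 2·arcsin(√a) = 0.147472 rad = 8.4496°
d = R·c = 6371.2 × 0.147472 = 939.6 km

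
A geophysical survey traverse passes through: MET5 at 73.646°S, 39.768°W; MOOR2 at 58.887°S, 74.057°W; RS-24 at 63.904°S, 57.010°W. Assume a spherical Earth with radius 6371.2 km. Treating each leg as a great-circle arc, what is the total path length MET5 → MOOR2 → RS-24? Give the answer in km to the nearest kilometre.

MET5→MOOR2: c = 0.343090 rad, d = 2185.89 km
MOOR2→RS-24: c = 0.166430 rad, d = 1060.36 km
Total = 2185.89 + 1060.36 = 3246.25 km

3246 km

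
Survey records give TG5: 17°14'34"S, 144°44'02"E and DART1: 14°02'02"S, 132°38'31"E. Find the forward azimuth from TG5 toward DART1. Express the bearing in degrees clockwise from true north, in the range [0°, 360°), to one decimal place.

TG5: φ = -17.24278°, λ = +144.73389°
DART1: φ = -14.03389°, λ = +132.64194°
Δλ = -12.0919°
y = sin Δλ · cos φ₂ = -0.203229
x = cos φ₁ sin φ₂ − sin φ₁ cos φ₂ cos Δλ = 0.049596
θ = atan2(y, x) = -76.2856° → 283.7144° (mod 360°)

283.7°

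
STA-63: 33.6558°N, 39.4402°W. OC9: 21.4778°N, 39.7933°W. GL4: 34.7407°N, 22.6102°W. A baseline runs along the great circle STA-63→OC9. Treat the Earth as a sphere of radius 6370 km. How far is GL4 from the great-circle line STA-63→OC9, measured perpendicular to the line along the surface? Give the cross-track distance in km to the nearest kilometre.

δ₁₃ = central angle STA-63→GL4 = 0.243402 rad  (haversine)
θ₁₃ = bearing STA-63→GL4 = 80.822°,  θ₁₂ = bearing STA-63→OC9 = 181.557°
dₓₜ = R·arcsin(sin δ₁₃ · sin(θ₁₃ − θ₁₂)) = 6370·arcsin(0.24101·sin(-100.735°)) = -1522.804 km
|dₓₜ| = 1522.804 km

1523 km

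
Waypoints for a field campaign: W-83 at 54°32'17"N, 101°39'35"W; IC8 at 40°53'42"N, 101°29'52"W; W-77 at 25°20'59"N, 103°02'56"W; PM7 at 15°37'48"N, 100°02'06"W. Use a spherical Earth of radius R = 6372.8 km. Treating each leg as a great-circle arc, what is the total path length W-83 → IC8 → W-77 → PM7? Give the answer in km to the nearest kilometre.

4378 km

W-83: φ = +54.53806°, λ = -101.65972°
IC8: φ = +40.89500°, λ = -101.49778°
W-77: φ = +25.34972°, λ = -103.04889°
PM7: φ = +15.63000°, λ = -100.03500°
W-83→IC8: c = 0.238124 rad, d = 1517.51 km
IC8→W-77: c = 0.272249 rad, d = 1734.99 km
W-77→PM7: c = 0.176629 rad, d = 1125.62 km
Total = 1517.51 + 1734.99 + 1125.62 = 4378.12 km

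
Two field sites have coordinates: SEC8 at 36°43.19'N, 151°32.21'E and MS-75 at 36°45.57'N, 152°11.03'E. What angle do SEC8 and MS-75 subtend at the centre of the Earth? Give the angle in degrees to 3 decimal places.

0.520°

SEC8: φ = +36.71983°, λ = +151.53683°
MS-75: φ = +36.75950°, λ = +152.18383°
Δφ = 0.0397°,  Δλ = 0.6470°
a = sin²(Δφ/2) + cos φ₁ cos φ₂ sin²(Δλ/2) = 0.000021
c = 2·arcsin(√a) = 0.009076 rad = 0.5200°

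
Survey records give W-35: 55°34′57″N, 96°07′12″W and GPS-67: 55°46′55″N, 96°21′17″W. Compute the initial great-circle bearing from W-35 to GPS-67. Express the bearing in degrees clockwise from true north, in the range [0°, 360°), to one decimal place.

W-35: φ = +55.58250°, λ = -96.12000°
GPS-67: φ = +55.78194°, λ = -96.35472°
Δλ = -0.2347°
y = sin Δλ · cos φ₂ = -0.002304
x = cos φ₁ sin φ₂ − sin φ₁ cos φ₂ cos Δλ = 0.003485
θ = atan2(y, x) = -33.4676° → 326.5324° (mod 360°)

326.5°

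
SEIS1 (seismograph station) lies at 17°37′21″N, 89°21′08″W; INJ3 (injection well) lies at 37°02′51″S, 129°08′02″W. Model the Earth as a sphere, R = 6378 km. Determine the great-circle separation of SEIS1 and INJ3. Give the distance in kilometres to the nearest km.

SEIS1: φ = +17.62250°, λ = -89.35222°
INJ3: φ = -37.04750°, λ = -129.13389°
Δφ = -54.6700°,  Δλ = -39.7817°
a = sin²(Δφ/2) + cos φ₁ cos φ₂ sin²(Δλ/2) = 0.298911
c = 2·arcsin(√a) = 1.156902 rad = 66.2856°
d = R·c = 6378 × 1.156902 = 7378.7 km

7379 km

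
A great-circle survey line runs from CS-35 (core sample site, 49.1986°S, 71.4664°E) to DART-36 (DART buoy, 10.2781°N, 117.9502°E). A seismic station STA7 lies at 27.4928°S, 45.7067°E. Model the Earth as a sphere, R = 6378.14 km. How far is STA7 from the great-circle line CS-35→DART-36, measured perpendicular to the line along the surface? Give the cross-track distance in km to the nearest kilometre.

3210 km

δ₁₃ = central angle CS-35→STA7 = 0.512558 rad  (haversine)
θ₁₃ = bearing CS-35→STA7 = 308.176°,  θ₁₂ = bearing CS-35→DART-36 = 48.583°
dₓₜ = R·arcsin(sin δ₁₃ · sin(θ₁₃ − θ₁₂)) = 6378.14·arcsin(0.49041·sin(259.593°)) = -3210.279 km
|dₓₜ| = 3210.279 km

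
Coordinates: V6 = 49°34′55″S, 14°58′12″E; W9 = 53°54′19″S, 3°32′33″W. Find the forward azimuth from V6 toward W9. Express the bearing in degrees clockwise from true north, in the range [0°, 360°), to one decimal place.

242.2°

V6: φ = -49.58194°, λ = +14.97000°
W9: φ = -53.90528°, λ = -3.54250°
Δλ = -18.5125°
y = sin Δλ · cos φ₂ = -0.187053
x = cos φ₁ sin φ₂ − sin φ₁ cos φ₂ cos Δλ = -0.098594
θ = atan2(y, x) = -117.7932° → 242.2068° (mod 360°)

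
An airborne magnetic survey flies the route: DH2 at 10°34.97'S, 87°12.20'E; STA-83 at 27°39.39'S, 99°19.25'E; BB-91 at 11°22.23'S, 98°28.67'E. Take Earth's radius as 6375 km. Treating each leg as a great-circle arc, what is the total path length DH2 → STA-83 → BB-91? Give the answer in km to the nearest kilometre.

4098 km

DH2: φ = -10.58283°, λ = +87.20333°
STA-83: φ = -27.65650°, λ = +99.32083°
BB-91: φ = -11.37050°, λ = +98.47783°
DH2→STA-83: c = 0.358202 rad, d = 2283.54 km
STA-83→BB-91: c = 0.284579 rad, d = 1814.19 km
Total = 2283.54 + 1814.19 = 4097.73 km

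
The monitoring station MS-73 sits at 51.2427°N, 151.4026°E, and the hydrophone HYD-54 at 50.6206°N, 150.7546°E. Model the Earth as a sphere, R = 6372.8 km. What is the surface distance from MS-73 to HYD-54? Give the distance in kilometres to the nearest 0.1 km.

Δφ = -0.6221°,  Δλ = -0.6480°
a = sin²(Δφ/2) + cos φ₁ cos φ₂ sin²(Δλ/2) = 0.000042
c = 2·arcsin(√a) = 0.012988 rad = 0.7442°
d = R·c = 6372.8 × 0.012988 = 82.8 km

82.8 km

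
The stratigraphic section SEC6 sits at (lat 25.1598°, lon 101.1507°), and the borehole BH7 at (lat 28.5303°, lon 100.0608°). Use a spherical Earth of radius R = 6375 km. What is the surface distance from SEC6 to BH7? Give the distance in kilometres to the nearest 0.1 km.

Δφ = 3.3705°,  Δλ = -1.0899°
a = sin²(Δφ/2) + cos φ₁ cos φ₂ sin²(Δλ/2) = 0.000937
c = 2·arcsin(√a) = 0.061225 rad = 3.5079°
d = R·c = 6375 × 0.061225 = 390.3 km

390.3 km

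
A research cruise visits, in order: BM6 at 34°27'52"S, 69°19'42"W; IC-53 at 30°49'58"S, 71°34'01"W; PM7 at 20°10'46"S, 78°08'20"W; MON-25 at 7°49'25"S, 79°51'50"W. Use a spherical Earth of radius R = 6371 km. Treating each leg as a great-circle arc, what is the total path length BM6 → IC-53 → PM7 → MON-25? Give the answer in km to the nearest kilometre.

3196 km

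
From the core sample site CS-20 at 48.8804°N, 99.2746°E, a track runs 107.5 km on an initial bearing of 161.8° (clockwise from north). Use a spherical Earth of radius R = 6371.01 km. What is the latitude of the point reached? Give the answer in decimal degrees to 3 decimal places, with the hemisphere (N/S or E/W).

47.961°N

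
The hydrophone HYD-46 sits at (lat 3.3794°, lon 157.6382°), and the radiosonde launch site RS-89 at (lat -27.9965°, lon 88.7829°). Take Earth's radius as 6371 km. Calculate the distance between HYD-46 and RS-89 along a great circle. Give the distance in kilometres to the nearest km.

8131 km

Δφ = -31.3759°,  Δλ = -68.8553°
a = sin²(Δφ/2) + cos φ₁ cos φ₂ sin²(Δλ/2) = 0.354857
c = 2·arcsin(√a) = 1.276270 rad = 73.1249°
d = R·c = 6371 × 1.276270 = 8131.1 km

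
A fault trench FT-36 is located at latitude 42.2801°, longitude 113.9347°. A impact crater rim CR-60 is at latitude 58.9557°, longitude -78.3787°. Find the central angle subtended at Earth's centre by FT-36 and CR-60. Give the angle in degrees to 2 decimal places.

78.25°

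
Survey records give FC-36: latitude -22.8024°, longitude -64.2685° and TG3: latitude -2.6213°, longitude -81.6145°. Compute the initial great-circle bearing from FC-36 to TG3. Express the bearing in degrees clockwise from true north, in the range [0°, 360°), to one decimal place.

317.7°

Δλ = -17.3460°
y = sin Δλ · cos φ₂ = -0.297829
x = cos φ₁ sin φ₂ − sin φ₁ cos φ₂ cos Δλ = 0.327382
θ = atan2(y, x) = -42.2938° → 317.7062° (mod 360°)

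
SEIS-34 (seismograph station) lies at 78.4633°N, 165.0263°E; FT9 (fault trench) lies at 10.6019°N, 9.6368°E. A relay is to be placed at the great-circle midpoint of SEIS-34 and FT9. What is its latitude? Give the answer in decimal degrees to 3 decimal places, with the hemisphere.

Bx = cos φ₂ cos Δλ = -0.893640,  By = cos φ₂ sin Δλ = -0.409338
φₘ = atan2(sin φ₁ + sin φ₂, √((cos φ₁ + Bx)² + By²)) = 55.31400°
λₘ = λ₁ + atan2(By, cos φ₁ + Bx) = 15.57231°

55.314°N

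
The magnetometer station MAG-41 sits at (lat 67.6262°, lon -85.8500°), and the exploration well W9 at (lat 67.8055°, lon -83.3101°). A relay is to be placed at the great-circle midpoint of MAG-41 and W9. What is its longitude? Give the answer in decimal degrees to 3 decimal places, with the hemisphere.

84.585°W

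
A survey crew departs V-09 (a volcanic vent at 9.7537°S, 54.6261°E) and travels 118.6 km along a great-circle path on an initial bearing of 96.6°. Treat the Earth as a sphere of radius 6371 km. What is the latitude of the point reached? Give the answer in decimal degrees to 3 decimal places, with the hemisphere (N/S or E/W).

9.875°S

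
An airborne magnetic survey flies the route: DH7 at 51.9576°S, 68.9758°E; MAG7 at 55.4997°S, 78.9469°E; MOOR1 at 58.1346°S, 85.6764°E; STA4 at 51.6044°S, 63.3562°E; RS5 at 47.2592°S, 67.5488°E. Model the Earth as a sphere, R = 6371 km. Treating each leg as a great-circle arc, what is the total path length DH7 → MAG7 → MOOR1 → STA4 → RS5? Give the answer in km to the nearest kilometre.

DH7→MAG7: c = 0.119927 rad, d = 764.05 km
MAG7→MOOR1: c = 0.078981 rad, d = 503.19 km
MOOR1→STA4: c = 0.249867 rad, d = 1591.90 km
STA4→RS5: c = 0.089499 rad, d = 570.20 km
Total = 764.05 + 503.19 + 1591.90 + 570.20 = 3429.34 km

3429 km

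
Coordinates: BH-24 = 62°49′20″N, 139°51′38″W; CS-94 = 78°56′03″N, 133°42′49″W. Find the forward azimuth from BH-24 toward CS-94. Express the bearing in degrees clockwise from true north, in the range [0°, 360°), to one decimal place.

4.2°

BH-24: φ = +62.82222°, λ = -139.86056°
CS-94: φ = +78.93417°, λ = -133.71361°
Δλ = 6.1469°
y = sin Δλ · cos φ₂ = 0.020552
x = cos φ₁ sin φ₂ − sin φ₁ cos φ₂ cos Δλ = 0.278497
θ = atan2(y, x) = 4.2206° → 4.2206° (mod 360°)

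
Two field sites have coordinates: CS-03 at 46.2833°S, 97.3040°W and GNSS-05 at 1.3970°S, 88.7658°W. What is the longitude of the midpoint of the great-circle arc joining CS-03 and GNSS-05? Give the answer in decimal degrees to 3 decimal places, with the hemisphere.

92.254°W

Bx = cos φ₂ cos Δλ = 0.988623,  By = cos φ₂ sin Δλ = 0.148425
φₘ = atan2(sin φ₁ + sin φ₂, √((cos φ₁ + Bx)² + By²)) = -23.89709°
λₘ = λ₁ + atan2(By, cos φ₁ + Bx) = -92.25429°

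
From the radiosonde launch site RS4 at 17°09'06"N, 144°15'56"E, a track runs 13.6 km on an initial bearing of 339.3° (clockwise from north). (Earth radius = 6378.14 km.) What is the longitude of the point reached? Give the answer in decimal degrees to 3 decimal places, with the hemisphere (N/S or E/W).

144.220°E

RS4: φ = +17.15167°, λ = +144.26556°
δ = d/R = 13.6/6378.14 = 0.002132 rad
φ₂ = arcsin(sin φ₁ cos δ + cos φ₁ sin δ cos θ)
   = arcsin(0.29490·1.00000 + 0.95553·0.00213·0.93544) = 17.26595°
λ₂ = λ₁ + atan2(sin θ sin δ cos φ₁, cos δ − sin φ₁ sin φ₂) = 144.22033°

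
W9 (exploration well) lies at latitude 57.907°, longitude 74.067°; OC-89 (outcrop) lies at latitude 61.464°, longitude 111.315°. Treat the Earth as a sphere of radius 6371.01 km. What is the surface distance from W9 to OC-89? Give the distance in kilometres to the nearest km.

Δφ = 3.5570°,  Δλ = 37.2480°
a = sin²(Δφ/2) + cos φ₁ cos φ₂ sin²(Δλ/2) = 0.026848
c = 2·arcsin(√a) = 0.329194 rad = 18.8614°
d = R·c = 6371.01 × 0.329194 = 2097.3 km

2097 km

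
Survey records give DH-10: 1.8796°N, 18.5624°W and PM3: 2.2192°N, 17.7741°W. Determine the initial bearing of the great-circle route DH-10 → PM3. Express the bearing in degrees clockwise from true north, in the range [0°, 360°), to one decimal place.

Δλ = 0.7883°
y = sin Δλ · cos φ₂ = 0.013748
x = cos φ₁ sin φ₂ − sin φ₁ cos φ₂ cos Δλ = 0.005930
θ = atan2(y, x) = 66.6665° → 66.6665° (mod 360°)

66.7°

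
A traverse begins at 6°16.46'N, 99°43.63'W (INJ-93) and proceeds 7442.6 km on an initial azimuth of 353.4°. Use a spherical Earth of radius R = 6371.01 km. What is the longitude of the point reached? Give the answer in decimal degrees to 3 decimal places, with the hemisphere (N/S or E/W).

119.788°W

INJ-93: φ = +6.27433°, λ = -99.72717°
δ = d/R = 7442.6/6371.01 = 1.168198 rad
φ₂ = arcsin(sin φ₁ cos δ + cos φ₁ sin δ cos θ)
   = arcsin(0.10929·0.39181 + 0.99401·0.92005·0.99337) = 72.04421°
λ₂ = λ₁ + atan2(sin θ sin δ cos φ₁, cos δ − sin φ₁ sin φ₂) = -119.78818°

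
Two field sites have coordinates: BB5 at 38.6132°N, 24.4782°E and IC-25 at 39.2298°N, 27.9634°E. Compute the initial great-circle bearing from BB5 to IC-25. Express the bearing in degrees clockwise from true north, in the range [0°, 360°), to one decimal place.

Δλ = 3.4852°
y = sin Δλ · cos φ₂ = 0.047089
x = cos φ₁ sin φ₂ − sin φ₁ cos φ₂ cos Δλ = 0.011656
θ = atan2(y, x) = 76.0976° → 76.0976° (mod 360°)

76.1°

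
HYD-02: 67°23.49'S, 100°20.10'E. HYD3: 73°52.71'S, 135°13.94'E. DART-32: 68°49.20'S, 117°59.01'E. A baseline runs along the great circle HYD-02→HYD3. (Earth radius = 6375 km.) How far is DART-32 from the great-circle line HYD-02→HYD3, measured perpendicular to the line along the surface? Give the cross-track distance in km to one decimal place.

HYD-02: φ = -67.39150°, λ = +100.33500°
HYD3: φ = -73.87850°, λ = +135.23233°
DART-32: φ = -68.82000°, λ = +117.98350°
δ₁₃ = central angle HYD-02→DART-32 = 0.117097 rad  (haversine)
θ₁₃ = bearing HYD-02→DART-32 = 110.350°,  θ₁₂ = bearing HYD-02→HYD3 = 135.038°
dₓₜ = R·arcsin(sin δ₁₃ · sin(θ₁₃ − θ₁₂)) = 6375·arcsin(0.11683·sin(-24.688°)) = -311.209 km
|dₓₜ| = 311.209 km

311.2 km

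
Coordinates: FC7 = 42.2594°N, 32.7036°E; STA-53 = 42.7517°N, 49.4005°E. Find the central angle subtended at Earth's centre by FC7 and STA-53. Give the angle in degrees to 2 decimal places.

12.30°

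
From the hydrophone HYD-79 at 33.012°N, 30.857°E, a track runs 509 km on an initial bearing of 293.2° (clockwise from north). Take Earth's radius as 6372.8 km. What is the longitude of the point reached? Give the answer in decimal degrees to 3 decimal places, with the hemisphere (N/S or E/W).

25.739°E

δ = d/R = 509/6372.8 = 0.079871 rad
φ₂ = arcsin(sin φ₁ cos δ + cos φ₁ sin δ cos θ)
   = arcsin(0.54481·0.99681 + 0.83856·0.07979·0.39394) = 34.71080°
λ₂ = λ₁ + atan2(sin θ sin δ cos φ₁, cos δ − sin φ₁ sin φ₂) = 25.73884°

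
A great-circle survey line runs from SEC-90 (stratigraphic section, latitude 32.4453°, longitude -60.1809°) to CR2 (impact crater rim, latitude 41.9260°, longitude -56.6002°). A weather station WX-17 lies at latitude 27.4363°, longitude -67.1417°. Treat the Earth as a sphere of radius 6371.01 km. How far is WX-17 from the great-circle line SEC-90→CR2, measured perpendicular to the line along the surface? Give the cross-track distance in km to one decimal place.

δ₁₃ = central angle SEC-90→WX-17 = 0.136778 rad  (haversine)
θ₁₃ = bearing SEC-90→WX-17 = 232.077°,  θ₁₂ = bearing SEC-90→CR2 = 15.683°
dₓₜ = R·arcsin(sin δ₁₃ · sin(θ₁₃ − θ₁₂)) = 6371.01·arcsin(0.13635·sin(216.393°)) = -515.986 km
|dₓₜ| = 515.986 km

516.0 km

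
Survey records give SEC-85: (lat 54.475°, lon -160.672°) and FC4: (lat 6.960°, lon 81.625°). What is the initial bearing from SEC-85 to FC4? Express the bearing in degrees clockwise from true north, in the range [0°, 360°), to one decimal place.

Δλ = -117.7030°
y = sin Δλ · cos φ₂ = -0.878845
x = cos φ₁ sin φ₂ − sin φ₁ cos φ₂ cos Δλ = 0.445977
θ = atan2(y, x) = -63.0941° → 296.9059° (mod 360°)

296.9°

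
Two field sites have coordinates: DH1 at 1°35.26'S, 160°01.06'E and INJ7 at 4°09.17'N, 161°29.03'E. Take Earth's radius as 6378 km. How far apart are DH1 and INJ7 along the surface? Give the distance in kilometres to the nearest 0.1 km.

659.5 km

DH1: φ = -1.58767°, λ = +160.01767°
INJ7: φ = +4.15283°, λ = +161.48383°
Δφ = 5.7405°,  Δλ = 1.4662°
a = sin²(Δφ/2) + cos φ₁ cos φ₂ sin²(Δλ/2) = 0.002671
c = 2·arcsin(√a) = 0.103403 rad = 5.9245°
d = R·c = 6378 × 0.103403 = 659.5 km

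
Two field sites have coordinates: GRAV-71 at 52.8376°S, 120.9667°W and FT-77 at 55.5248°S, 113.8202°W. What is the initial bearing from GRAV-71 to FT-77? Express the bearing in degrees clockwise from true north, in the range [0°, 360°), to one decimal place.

125.6°

Δλ = 7.1465°
y = sin Δλ · cos φ₂ = 0.070420
x = cos φ₁ sin φ₂ − sin φ₁ cos φ₂ cos Δλ = -0.050388
θ = atan2(y, x) = 125.5848° → 125.5848° (mod 360°)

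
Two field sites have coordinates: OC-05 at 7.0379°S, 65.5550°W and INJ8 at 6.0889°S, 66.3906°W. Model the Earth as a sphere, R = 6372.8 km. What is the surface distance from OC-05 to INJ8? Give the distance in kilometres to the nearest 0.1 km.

Δφ = 0.9490°,  Δλ = -0.8356°
a = sin²(Δφ/2) + cos φ₁ cos φ₂ sin²(Δλ/2) = 0.000121
c = 2·arcsin(√a) = 0.022006 rad = 1.2608°
d = R·c = 6372.8 × 0.022006 = 140.2 km

140.2 km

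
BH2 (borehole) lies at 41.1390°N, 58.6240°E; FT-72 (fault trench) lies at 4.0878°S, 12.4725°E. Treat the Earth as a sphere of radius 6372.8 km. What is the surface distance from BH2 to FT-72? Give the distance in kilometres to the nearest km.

Δφ = -45.2268°,  Δλ = -46.1515°
a = sin²(Δφ/2) + cos φ₁ cos φ₂ sin²(Δλ/2) = 0.263250
c = 2·arcsin(√a) = 1.077537 rad = 61.7383°
d = R·c = 6372.8 × 1.077537 = 6866.9 km

6867 km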